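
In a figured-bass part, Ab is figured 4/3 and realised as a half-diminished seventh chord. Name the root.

D

The figures 4/3 mean the fifth of the chord is in the bass. If Ab is the fifth of a half-diminished seventh chord, the root is D (chord tones D–F–Ab–C).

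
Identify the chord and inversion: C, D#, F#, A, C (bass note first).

Reducing to letter names: C, D#, F#, A. These stack in thirds as D#–F#–A–C — a D# diminished seventh chord.
The lowest note is C, the seventh of the chord, so this is third inversion (figured bass 4/2).

D# diminished seventh, third inversion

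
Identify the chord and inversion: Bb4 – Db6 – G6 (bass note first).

G diminished, first inversion

The distinct note names are Bb, Db, G. Stacked in thirds they read G–Bb–Db, which is a diminished triad on G.
The lowest note is Bb, the third of the chord, so this is first inversion (figured bass 6).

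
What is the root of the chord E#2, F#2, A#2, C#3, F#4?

E#, F#, A#, C# are the tones of an F# major seventh chord (F#–A#–C#–E#), making F# the root.

F#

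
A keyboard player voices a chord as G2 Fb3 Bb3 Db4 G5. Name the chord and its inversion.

The distinct note names are G, Fb, Bb, Db. Stacked in thirds they read G–Bb–Db–Fb, which is a diminished seventh chord on G.
With the root (G) in the bass, the chord is in root position (figured bass 7).

G diminished seventh, root position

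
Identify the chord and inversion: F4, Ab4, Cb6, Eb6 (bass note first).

F half-diminished seventh, root position

The pitch classes F, Ab, Cb, Eb arrange in thirds as F–Ab–Cb–Eb: an F half-diminished seventh chord.
The lowest note is F, the root of the chord, so this is root position (figured bass 7).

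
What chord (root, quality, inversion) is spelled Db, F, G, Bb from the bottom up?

G half-diminished seventh, second inversion

The pitch classes Db, F, G, Bb arrange in thirds as G–Bb–Db–F: a G half-diminished seventh chord.
Db is the fifth of G half-diminished seventh; fifth in the bass means second inversion (figured bass 4/3).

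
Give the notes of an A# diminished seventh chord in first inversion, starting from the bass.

A# diminished seventh is A#–C#–E–G. First inversion puts the third (C#) in the bass, with the remaining tones above: C#, E, G, A#.

C#, E, G, A#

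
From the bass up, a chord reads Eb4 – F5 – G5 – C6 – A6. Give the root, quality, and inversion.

Reducing to letter names: Eb, F, G, C, A. These stack in thirds as F–A–C–Eb–G — an F dominant ninth chord.
Eb is the seventh of F dominant ninth; seventh in the bass means third inversion.

F dominant ninth, third inversion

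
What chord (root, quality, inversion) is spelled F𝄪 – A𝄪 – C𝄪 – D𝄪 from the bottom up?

D## minor seventh, first inversion

The pitch classes F##, A##, C##, D## arrange in thirds as D##–F##–A##–C##: a D## minor seventh chord.
F## is the third of D## minor seventh; third in the bass means first inversion (figured bass 6/5).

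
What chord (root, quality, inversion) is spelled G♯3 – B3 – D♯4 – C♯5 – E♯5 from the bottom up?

C# dominant ninth, second inversion

The pitch classes G#, B, D#, C#, E# arrange in thirds as C#–E#–G#–B–D#: a C# dominant ninth chord.
G# is the fifth of C# dominant ninth; fifth in the bass means second inversion.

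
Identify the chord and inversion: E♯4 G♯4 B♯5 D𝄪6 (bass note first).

E# minor-major seventh, root position

The pitch classes E#, G#, B#, D## arrange in thirds as E#–G#–B#–D##: an E# minor-major seventh chord.
The lowest note is E#, the root of the chord, so this is root position (figured bass 7).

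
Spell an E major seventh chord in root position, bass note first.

E, G#, B, D#

Spelling E major seventh: E–G#–B–D#. In root position the root is bass, giving E, G#, B, D# from the bottom.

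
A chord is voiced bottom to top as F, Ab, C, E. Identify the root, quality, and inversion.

F minor-major seventh, root position

The pitch classes F, Ab, C, E arrange in thirds as F–Ab–C–E: an F minor-major seventh chord.
The lowest note is F, the root of the chord, so this is root position (figured bass 7).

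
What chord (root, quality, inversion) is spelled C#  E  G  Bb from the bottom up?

C# diminished seventh, root position

Reducing to letter names: C#, E, G, Bb. These stack in thirds as C#–E–G–Bb — a C# diminished seventh chord.
With the root (C#) in the bass, the chord is in root position (figured bass 7).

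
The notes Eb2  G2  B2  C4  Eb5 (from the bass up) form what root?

Eb, G, B, C are the tones of a C minor-major seventh chord (C–Eb–G–B), making C the root.

C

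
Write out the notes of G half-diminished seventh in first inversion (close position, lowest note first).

Bb, Db, F, G

The chord tones are G–Bb–Db–F. With the third (Bb) lowest for first inversion: Bb, Db, F, G.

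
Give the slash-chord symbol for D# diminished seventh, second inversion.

D#dim7/A

Second inversion of D# diminished seventh has the fifth (A) in the bass. As a slash chord: D#dim7/A.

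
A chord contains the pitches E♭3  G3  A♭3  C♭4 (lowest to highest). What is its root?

The distinct letter names are Eb, G, Ab, Cb. Arranged as a stack of thirds they read Ab–Cb–Eb–G, so Ab is the root (an Ab minor-major seventh chord).

Ab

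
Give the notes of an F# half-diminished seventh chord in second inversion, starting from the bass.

C, E, F#, A

F# half-diminished seventh is F#–A–C–E. Second inversion puts the fifth (C) in the bass, with the remaining tones above: C, E, F#, A.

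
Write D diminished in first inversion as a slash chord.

Ddim/F

First inversion of D diminished has the third (F) in the bass. As a slash chord: Ddim/F.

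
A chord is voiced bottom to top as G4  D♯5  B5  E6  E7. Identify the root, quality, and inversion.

E minor-major seventh, first inversion

Reducing to letter names: G, D#, B, E. These stack in thirds as E–G–B–D# — an E minor-major seventh chord.
With the third (G) in the bass, the chord is in first inversion (figured bass 6/5).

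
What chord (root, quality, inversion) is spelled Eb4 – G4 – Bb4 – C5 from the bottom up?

The distinct note names are Eb, G, Bb, C. Stacked in thirds they read C–Eb–G–Bb, which is a minor seventh chord on C.
The lowest note is Eb, the third of the chord, so this is first inversion (figured bass 6/5).

C minor seventh, first inversion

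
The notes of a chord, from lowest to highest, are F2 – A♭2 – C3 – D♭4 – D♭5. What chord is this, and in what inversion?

The pitch classes F, Ab, C, Db arrange in thirds as Db–F–Ab–C: a Db major seventh chord.
F is the third of Db major seventh; third in the bass means first inversion (figured bass 6/5).

Db major seventh, first inversion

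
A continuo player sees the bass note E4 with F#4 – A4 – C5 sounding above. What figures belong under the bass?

The notes E, F#, A, C stack in thirds as F#–A–C–E — an F# half-diminished seventh chord. The bass E is the seventh, so this is third inversion: figured 4/2.

4/2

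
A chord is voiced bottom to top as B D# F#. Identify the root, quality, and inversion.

B major, root position

The distinct note names are B, D#, F#. Stacked in thirds they read B–D#–F#, which is a major triad on B.
The lowest note is B, the root of the chord, so this is root position (figured bass 5/3).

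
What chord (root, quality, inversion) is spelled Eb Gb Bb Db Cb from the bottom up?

The pitch classes Eb, Gb, Bb, Db, Cb arrange in thirds as Cb–Eb–Gb–Bb–Db: a Cb major ninth chord.
The lowest note is Eb, the third of the chord, so this is first inversion.

Cb major ninth, first inversion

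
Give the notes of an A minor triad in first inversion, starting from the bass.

Spelling A minor: A–C–E. In first inversion the third is bass, giving C, E, A from the bottom.

C, E, A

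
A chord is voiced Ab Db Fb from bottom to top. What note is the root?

Db

Ab, Db, Fb are the tones of a Db minor triad (Db–Fb–Ab), making Db the root.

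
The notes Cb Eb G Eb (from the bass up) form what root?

The distinct letter names are Cb, Eb, G. Arranged as a stack of thirds they read Cb–Eb–G, so Cb is the root (a Cb augmented triad).

Cb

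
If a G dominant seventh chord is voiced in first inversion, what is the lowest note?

B

The third of G dominant seventh (G–B–D–F) is B; that is the bass in first inversion.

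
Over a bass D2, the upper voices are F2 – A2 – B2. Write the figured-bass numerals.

The notes D, F, A, B stack in thirds as B–D–F–A — a B half-diminished seventh chord. The bass D is the third, so this is first inversion: figured 6/5.

6/5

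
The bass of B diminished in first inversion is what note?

D

The third of B diminished (B–D–F) is D; that is the bass in first inversion.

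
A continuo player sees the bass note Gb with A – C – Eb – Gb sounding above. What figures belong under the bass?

4/2

The notes Gb, A, C, Eb stack in thirds as A–C–Eb–Gb — an A diminished seventh chord. The bass Gb is the seventh, so this is third inversion: figured 4/2.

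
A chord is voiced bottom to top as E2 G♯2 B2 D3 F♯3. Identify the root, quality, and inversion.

Reducing to letter names: E, G#, B, D, F#. These stack in thirds as E–G#–B–D–F# — an E dominant ninth chord.
E is the root of E dominant ninth; root in the bass means root position.

E dominant ninth, root position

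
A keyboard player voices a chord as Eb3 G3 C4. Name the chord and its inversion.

C minor, first inversion

Reducing to letter names: Eb, G, C. These stack in thirds as C–Eb–G — a C minor triad.
The lowest note is Eb, the third of the chord, so this is first inversion (figured bass 6).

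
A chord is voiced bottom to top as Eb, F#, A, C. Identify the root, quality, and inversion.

F# diminished seventh, third inversion

The distinct note names are Eb, F#, A, C. Stacked in thirds they read F#–A–C–Eb, which is a diminished seventh chord on F#.
The lowest note is Eb, the seventh of the chord, so this is third inversion (figured bass 4/2).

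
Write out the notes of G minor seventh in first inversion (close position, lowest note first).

The chord tones are G–Bb–D–F. With the third (Bb) lowest for first inversion: Bb, D, F, G.

Bb, D, F, G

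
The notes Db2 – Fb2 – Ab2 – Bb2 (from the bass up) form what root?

The distinct letter names are Db, Fb, Ab, Bb. Arranged as a stack of thirds they read Bb–Db–Fb–Ab, so Bb is the root (a Bb half-diminished seventh chord).

Bb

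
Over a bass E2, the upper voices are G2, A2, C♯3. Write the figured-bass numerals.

The notes E, G, A, C# stack in thirds as A–C#–E–G — an A dominant seventh chord. The bass E is the fifth, so this is second inversion: figured 4/3.

4/3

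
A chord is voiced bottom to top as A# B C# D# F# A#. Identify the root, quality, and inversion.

The pitch classes A#, B, C#, D#, F# arrange in thirds as B–D#–F#–A#–C#: a B major ninth chord.
A# is the seventh of B major ninth; seventh in the bass means third inversion.

B major ninth, third inversion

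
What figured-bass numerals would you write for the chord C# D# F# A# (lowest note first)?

4/2

The notes C#, D#, F#, A# stack in thirds as D#–F#–A#–C# — a D# minor seventh chord. The bass C# is the seventh, so this is third inversion: figured 4/2.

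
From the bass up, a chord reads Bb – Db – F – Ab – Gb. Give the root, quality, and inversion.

The pitch classes Bb, Db, F, Ab, Gb arrange in thirds as Gb–Bb–Db–F–Ab: a Gb major ninth chord.
The lowest note is Bb, the third of the chord, so this is first inversion.

Gb major ninth, first inversion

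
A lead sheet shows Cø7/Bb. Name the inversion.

Cø7/Bb means C half-diminished seventh with Bb in the bass. Bb is the seventh of C half-diminished seventh (C–Eb–Gb–Bb), so this is third inversion.

third inversion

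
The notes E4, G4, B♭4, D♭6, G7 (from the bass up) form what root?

E, G, Bb, Db are the tones of an E diminished seventh chord (E–G–Bb–Db), making E the root.

E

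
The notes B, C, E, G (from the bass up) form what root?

C

Reordering B, C, E, G into stacked thirds gives C–E–G–B; the bottom of that stack, C, is the root.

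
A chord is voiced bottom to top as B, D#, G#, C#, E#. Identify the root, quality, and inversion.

Reducing to letter names: B, D#, G#, C#, E#. These stack in thirds as C#–E#–G#–B–D# — a C# dominant ninth chord.
With the seventh (B) in the bass, the chord is in third inversion.

C# dominant ninth, third inversion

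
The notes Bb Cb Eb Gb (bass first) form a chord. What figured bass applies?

4/2

The notes Bb, Cb, Eb, Gb stack in thirds as Cb–Eb–Gb–Bb — a Cb major seventh chord. The bass Bb is the seventh, so this is third inversion: figured 4/2.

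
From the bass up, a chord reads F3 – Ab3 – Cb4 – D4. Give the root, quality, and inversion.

Reducing to letter names: F, Ab, Cb, D. These stack in thirds as D–F–Ab–Cb — a D diminished seventh chord.
With the third (F) in the bass, the chord is in first inversion (figured bass 6/5).

D diminished seventh, first inversion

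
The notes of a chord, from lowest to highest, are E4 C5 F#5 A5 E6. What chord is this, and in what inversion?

F# half-diminished seventh, third inversion

The distinct note names are E, C, F#, A. Stacked in thirds they read F#–A–C–E, which is a half-diminished seventh chord on F#.
E is the seventh of F# half-diminished seventh; seventh in the bass means third inversion (figured bass 4/2).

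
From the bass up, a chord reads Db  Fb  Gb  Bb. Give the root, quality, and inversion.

Reducing to letter names: Db, Fb, Gb, Bb. These stack in thirds as Gb–Bb–Db–Fb — a Gb dominant seventh chord.
The lowest note is Db, the fifth of the chord, so this is second inversion (figured bass 4/3).

Gb dominant seventh, second inversion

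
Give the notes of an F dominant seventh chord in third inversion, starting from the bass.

The chord tones are F–A–C–Eb. With the seventh (Eb) lowest for third inversion: Eb, F, A, C.

Eb, F, A, C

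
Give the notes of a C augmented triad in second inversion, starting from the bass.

The chord tones are C–E–G#. With the fifth (G#) lowest for second inversion: G#, C, E.

G#, C, E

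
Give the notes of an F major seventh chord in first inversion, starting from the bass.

F major seventh is F–A–C–E. First inversion puts the third (A) in the bass, with the remaining tones above: A, C, E, F.

A, C, E, F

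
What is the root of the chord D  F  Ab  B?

The distinct letter names are D, F, Ab, B. Arranged as a stack of thirds they read B–D–F–Ab, so B is the root (a B diminished seventh chord).

B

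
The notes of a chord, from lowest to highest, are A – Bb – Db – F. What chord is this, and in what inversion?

Bb minor-major seventh, third inversion

Reducing to letter names: A, Bb, Db, F. These stack in thirds as Bb–Db–F–A — a Bb minor-major seventh chord.
The lowest note is A, the seventh of the chord, so this is third inversion (figured bass 4/2).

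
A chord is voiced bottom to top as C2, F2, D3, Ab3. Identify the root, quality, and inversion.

The pitch classes C, F, D, Ab arrange in thirds as D–F–Ab–C: a D half-diminished seventh chord.
With the seventh (C) in the bass, the chord is in third inversion (figured bass 4/2).

D half-diminished seventh, third inversion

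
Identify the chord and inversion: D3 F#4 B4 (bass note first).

B minor, first inversion

The distinct note names are D, F#, B. Stacked in thirds they read B–D–F#, which is a minor triad on B.
With the third (D) in the bass, the chord is in first inversion (figured bass 6).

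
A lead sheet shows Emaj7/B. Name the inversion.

second inversion

Emaj7/B means E major seventh with B in the bass. B is the fifth of E major seventh (E–G#–B–D#), so this is second inversion.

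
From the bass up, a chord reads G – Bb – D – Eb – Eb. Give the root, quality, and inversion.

The pitch classes G, Bb, D, Eb arrange in thirds as Eb–G–Bb–D: an Eb major seventh chord.
With the third (G) in the bass, the chord is in first inversion (figured bass 6/5).

Eb major seventh, first inversion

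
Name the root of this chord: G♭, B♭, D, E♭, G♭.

Eb

The distinct letter names are Gb, Bb, D, Eb. Arranged as a stack of thirds they read Eb–Gb–Bb–D, so Eb is the root (an Eb minor-major seventh chord).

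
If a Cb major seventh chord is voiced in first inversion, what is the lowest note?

Eb

The third of Cb major seventh (Cb–Eb–Gb–Bb) is Eb; that is the bass in first inversion.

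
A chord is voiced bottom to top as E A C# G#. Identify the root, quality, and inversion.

A major seventh, second inversion

Reducing to letter names: E, A, C#, G#. These stack in thirds as A–C#–E–G# — an A major seventh chord.
E is the fifth of A major seventh; fifth in the bass means second inversion (figured bass 4/3).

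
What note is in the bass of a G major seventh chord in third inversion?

F#

G major seventh is G–B–D–F#. Third inversion places the seventh in the bass: F#.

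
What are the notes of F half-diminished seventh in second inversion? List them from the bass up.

F half-diminished seventh is F–Ab–Cb–Eb. Second inversion puts the fifth (Cb) in the bass, with the remaining tones above: Cb, Eb, F, Ab.

Cb, Eb, F, Ab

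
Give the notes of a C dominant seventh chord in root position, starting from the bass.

C, E, G, Bb

Spelling C dominant seventh: C–E–G–Bb. In root position the root is bass, giving C, E, G, Bb from the bottom.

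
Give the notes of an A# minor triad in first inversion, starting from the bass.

C#, E#, A#

The chord tones are A#–C#–E#. With the third (C#) lowest for first inversion: C#, E#, A#.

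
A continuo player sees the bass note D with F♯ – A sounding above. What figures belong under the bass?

The notes D, F#, A stack in thirds as D–F#–A — a D major triad. The bass D is the root, so this is root position: figured 5/3.

5/3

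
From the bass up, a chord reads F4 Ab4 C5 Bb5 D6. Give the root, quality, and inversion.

The pitch classes F, Ab, C, Bb, D arrange in thirds as Bb–D–F–Ab–C: a Bb dominant ninth chord.
F is the fifth of Bb dominant ninth; fifth in the bass means second inversion.

Bb dominant ninth, second inversion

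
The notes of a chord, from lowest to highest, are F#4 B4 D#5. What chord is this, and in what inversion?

B major, second inversion

The distinct note names are F#, B, D#. Stacked in thirds they read B–D#–F#, which is a major triad on B.
F# is the fifth of B major; fifth in the bass means second inversion (figured bass 6/4).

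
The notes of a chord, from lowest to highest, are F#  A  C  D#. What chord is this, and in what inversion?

D# diminished seventh, first inversion

Reducing to letter names: F#, A, C, D#. These stack in thirds as D#–F#–A–C — a D# diminished seventh chord.
F# is the third of D# diminished seventh; third in the bass means first inversion (figured bass 6/5).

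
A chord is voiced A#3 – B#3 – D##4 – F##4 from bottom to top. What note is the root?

B#

A#, B#, D##, F## are the tones of a B# dominant seventh chord (B#–D##–F##–A#), making B# the root.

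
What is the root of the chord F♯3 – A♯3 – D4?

D

The distinct letter names are F#, A#, D. Arranged as a stack of thirds they read D–F#–A#, so D is the root (a D augmented triad).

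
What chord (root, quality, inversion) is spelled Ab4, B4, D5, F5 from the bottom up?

B diminished seventh, third inversion

Reducing to letter names: Ab, B, D, F. These stack in thirds as B–D–F–Ab — a B diminished seventh chord.
The lowest note is Ab, the seventh of the chord, so this is third inversion (figured bass 4/2).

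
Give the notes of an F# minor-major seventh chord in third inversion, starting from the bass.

E#, F#, A, C#

The chord tones are F#–A–C#–E#. With the seventh (E#) lowest for third inversion: E#, F#, A, C#.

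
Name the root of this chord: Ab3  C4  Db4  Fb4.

Db

Reordering Ab, C, Db, Fb into stacked thirds gives Db–Fb–Ab–C; the bottom of that stack, Db, is the root.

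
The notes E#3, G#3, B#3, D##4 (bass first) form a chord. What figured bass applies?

The notes E#, G#, B#, D## stack in thirds as E#–G#–B#–D## — an E# minor-major seventh chord. The bass E# is the root, so this is root position: figured 7.

7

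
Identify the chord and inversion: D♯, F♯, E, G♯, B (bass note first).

E major ninth, third inversion

The distinct note names are D#, F#, E, G#, B. Stacked in thirds they read E–G#–B–D#–F#, which is a major ninth chord on E.
D# is the seventh of E major ninth; seventh in the bass means third inversion.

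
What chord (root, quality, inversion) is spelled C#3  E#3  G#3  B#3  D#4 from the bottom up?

C# major ninth, root position

The pitch classes C#, E#, G#, B#, D# arrange in thirds as C#–E#–G#–B#–D#: a C# major ninth chord.
With the root (C#) in the bass, the chord is in root position.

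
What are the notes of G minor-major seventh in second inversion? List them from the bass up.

D, F#, G, Bb

G minor-major seventh is G–Bb–D–F#. Second inversion puts the fifth (D) in the bass, with the remaining tones above: D, F#, G, Bb.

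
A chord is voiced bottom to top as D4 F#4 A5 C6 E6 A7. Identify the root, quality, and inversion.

D dominant ninth, root position

Reducing to letter names: D, F#, A, C, E. These stack in thirds as D–F#–A–C–E — a D dominant ninth chord.
The lowest note is D, the root of the chord, so this is root position.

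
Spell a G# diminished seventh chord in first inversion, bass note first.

Spelling G# diminished seventh: G#–B–D–F. In first inversion the third is bass, giving B, D, F, G# from the bottom.

B, D, F, G#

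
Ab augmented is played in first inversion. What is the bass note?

Ab augmented is Ab–C–E. First inversion places the third in the bass: C.

C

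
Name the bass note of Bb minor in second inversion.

The fifth of Bb minor (Bb–Db–F) is F; that is the bass in second inversion.

F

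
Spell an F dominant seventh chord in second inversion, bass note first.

C, Eb, F, A

Spelling F dominant seventh: F–A–C–Eb. In second inversion the fifth is bass, giving C, Eb, F, A from the bottom.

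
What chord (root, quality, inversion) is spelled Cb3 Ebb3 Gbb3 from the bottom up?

The distinct note names are Cb, Ebb, Gbb. Stacked in thirds they read Cb–Ebb–Gbb, which is a diminished triad on Cb.
Cb is the root of Cb diminished; root in the bass means root position (figured bass 5/3).

Cb diminished, root position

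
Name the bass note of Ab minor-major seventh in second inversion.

In second inversion the fifth is lowest. For Ab minor-major seventh (Ab–Cb–Eb–G) that is Eb.

Eb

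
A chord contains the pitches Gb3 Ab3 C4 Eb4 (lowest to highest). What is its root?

Reordering Gb, Ab, C, Eb into stacked thirds gives Ab–C–Eb–Gb; the bottom of that stack, Ab, is the root.

Ab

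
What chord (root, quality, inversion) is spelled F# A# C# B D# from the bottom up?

The distinct note names are F#, A#, C#, B, D#. Stacked in thirds they read B–D#–F#–A#–C#, which is a major ninth chord on B.
With the fifth (F#) in the bass, the chord is in second inversion.

B major ninth, second inversion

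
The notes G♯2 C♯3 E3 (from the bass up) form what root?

Reordering G#, C#, E into stacked thirds gives C#–E–G#; the bottom of that stack, C#, is the root.

C#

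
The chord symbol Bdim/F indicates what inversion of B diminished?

Bdim/F means B diminished with F in the bass. F is the fifth of B diminished (B–D–F), so this is second inversion.

second inversion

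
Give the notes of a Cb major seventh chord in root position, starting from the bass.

Cb, Eb, Gb, Bb

Cb major seventh is Cb–Eb–Gb–Bb. Root position puts the root (Cb) in the bass, with the remaining tones above: Cb, Eb, Gb, Bb.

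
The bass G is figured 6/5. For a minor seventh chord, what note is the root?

The figures 6/5 mean the third of the chord is in the bass. If G is the third of a minor seventh chord, the root is E (chord tones E–G–B–D).

E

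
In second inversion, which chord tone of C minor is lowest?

G

In second inversion the fifth is lowest. For C minor (C–Eb–G) that is G.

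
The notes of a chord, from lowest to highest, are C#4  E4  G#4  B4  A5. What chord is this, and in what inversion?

Reducing to letter names: C#, E, G#, B, A. These stack in thirds as A–C#–E–G#–B — an A major ninth chord.
The lowest note is C#, the third of the chord, so this is first inversion.

A major ninth, first inversion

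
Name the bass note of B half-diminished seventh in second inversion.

F

B half-diminished seventh is B–D–F–A. Second inversion places the fifth in the bass: F.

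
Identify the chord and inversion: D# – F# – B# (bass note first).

Reducing to letter names: D#, F#, B#. These stack in thirds as B#–D#–F# — a B# diminished triad.
D# is the third of B# diminished; third in the bass means first inversion (figured bass 6).

B# diminished, first inversion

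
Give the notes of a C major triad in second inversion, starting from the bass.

Spelling C major: C–E–G. In second inversion the fifth is bass, giving G, C, E from the bottom.

G, C, E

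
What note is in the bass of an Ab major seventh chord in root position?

Ab

Ab major seventh is Ab–C–Eb–G. Root position places the root in the bass: Ab.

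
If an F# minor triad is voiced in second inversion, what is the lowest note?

In second inversion the fifth is lowest. For F# minor (F#–A–C#) that is C#.

C#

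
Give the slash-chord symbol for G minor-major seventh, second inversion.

Second inversion of G minor-major seventh has the fifth (D) in the bass. As a slash chord: Gm(maj7)/D.

Gm(maj7)/D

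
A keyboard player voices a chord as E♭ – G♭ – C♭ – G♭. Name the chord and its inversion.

Cb major, first inversion

The distinct note names are Eb, Gb, Cb. Stacked in thirds they read Cb–Eb–Gb, which is a major triad on Cb.
With the third (Eb) in the bass, the chord is in first inversion (figured bass 6).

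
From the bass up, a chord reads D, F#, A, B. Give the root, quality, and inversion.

B minor seventh, first inversion

Reducing to letter names: D, F#, A, B. These stack in thirds as B–D–F#–A — a B minor seventh chord.
The lowest note is D, the third of the chord, so this is first inversion (figured bass 6/5).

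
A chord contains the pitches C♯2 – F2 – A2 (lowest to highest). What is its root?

The distinct letter names are C#, F, A. Arranged as a stack of thirds they read F–A–C#, so F is the root (an F augmented triad).

F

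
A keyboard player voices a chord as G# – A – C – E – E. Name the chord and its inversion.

A minor-major seventh, third inversion

The distinct note names are G#, A, C, E. Stacked in thirds they read A–C–E–G#, which is a minor-major seventh chord on A.
With the seventh (G#) in the bass, the chord is in third inversion (figured bass 4/2).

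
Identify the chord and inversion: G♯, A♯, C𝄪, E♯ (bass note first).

A# dominant seventh, third inversion

The distinct note names are G#, A#, C##, E#. Stacked in thirds they read A#–C##–E#–G#, which is a dominant seventh chord on A#.
G# is the seventh of A# dominant seventh; seventh in the bass means third inversion (figured bass 4/2).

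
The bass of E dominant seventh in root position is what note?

E

In root position the root is lowest. For E dominant seventh (E–G#–B–D) that is E.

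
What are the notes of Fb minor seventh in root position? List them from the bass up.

Fb minor seventh is Fb–Abb–Cb–Ebb. Root position puts the root (Fb) in the bass, with the remaining tones above: Fb, Abb, Cb, Ebb.

Fb, Abb, Cb, Ebb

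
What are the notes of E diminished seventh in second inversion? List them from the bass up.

E diminished seventh is E–G–Bb–Db. Second inversion puts the fifth (Bb) in the bass, with the remaining tones above: Bb, Db, E, G.

Bb, Db, E, G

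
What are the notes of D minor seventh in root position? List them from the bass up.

Spelling D minor seventh: D–F–A–C. In root position the root is bass, giving D, F, A, C from the bottom.

D, F, A, C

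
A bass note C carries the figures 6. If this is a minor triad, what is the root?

The figures 6 mean the third of the chord is in the bass. If C is the third of a minor triad, the root is A (chord tones A–C–E).

A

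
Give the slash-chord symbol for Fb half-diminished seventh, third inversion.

Third inversion of Fb half-diminished seventh has the seventh (Ebb) in the bass. As a slash chord: Fbø7/Ebb.

Fbø7/Ebb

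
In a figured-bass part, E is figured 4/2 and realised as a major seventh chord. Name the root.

The figures 4/2 mean the seventh of the chord is in the bass. If E is the seventh of a major seventh chord, the root is F (chord tones F–A–C–E).

F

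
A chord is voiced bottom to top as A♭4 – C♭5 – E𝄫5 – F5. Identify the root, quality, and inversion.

Reducing to letter names: Ab, Cb, Ebb, F. These stack in thirds as F–Ab–Cb–Ebb — an F diminished seventh chord.
With the third (Ab) in the bass, the chord is in first inversion (figured bass 6/5).

F diminished seventh, first inversion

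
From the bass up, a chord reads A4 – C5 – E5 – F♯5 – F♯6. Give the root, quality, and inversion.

F# half-diminished seventh, first inversion

The pitch classes A, C, E, F# arrange in thirds as F#–A–C–E: an F# half-diminished seventh chord.
The lowest note is A, the third of the chord, so this is first inversion (figured bass 6/5).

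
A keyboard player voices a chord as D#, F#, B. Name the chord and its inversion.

B major, first inversion

Reducing to letter names: D#, F#, B. These stack in thirds as B–D#–F# — a B major triad.
The lowest note is D#, the third of the chord, so this is first inversion (figured bass 6).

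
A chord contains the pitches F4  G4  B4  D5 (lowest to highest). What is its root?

G

Reordering F, G, B, D into stacked thirds gives G–B–D–F; the bottom of that stack, G, is the root.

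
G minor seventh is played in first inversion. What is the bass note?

G minor seventh is G–Bb–D–F. First inversion places the third in the bass: Bb.

Bb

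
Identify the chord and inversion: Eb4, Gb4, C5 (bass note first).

Reducing to letter names: Eb, Gb, C. These stack in thirds as C–Eb–Gb — a C diminished triad.
With the third (Eb) in the bass, the chord is in first inversion (figured bass 6).

C diminished, first inversion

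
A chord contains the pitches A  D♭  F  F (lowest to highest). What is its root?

Db

A, Db, F are the tones of a Db augmented triad (Db–F–A), making Db the root.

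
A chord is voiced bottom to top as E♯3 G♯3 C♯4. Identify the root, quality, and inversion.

C# major, first inversion

The pitch classes E#, G#, C# arrange in thirds as C#–E#–G#: a C# major triad.
With the third (E#) in the bass, the chord is in first inversion (figured bass 6).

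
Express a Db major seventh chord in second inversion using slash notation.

Dbmaj7/Ab

Second inversion of Db major seventh has the fifth (Ab) in the bass. As a slash chord: Dbmaj7/Ab.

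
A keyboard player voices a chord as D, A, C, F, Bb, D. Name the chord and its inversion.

Bb major ninth, first inversion

Reducing to letter names: D, A, C, F, Bb. These stack in thirds as Bb–D–F–A–C — a Bb major ninth chord.
The lowest note is D, the third of the chord, so this is first inversion.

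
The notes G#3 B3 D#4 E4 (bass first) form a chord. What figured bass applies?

6/5

The notes G#, B, D#, E stack in thirds as E–G#–B–D# — an E major seventh chord. The bass G# is the third, so this is first inversion: figured 6/5.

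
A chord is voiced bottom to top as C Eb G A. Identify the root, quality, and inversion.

A half-diminished seventh, first inversion

The pitch classes C, Eb, G, A arrange in thirds as A–C–Eb–G: an A half-diminished seventh chord.
The lowest note is C, the third of the chord, so this is first inversion (figured bass 6/5).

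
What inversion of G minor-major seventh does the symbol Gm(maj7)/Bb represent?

first inversion

Gm(maj7)/Bb means G minor-major seventh with Bb in the bass. Bb is the third of G minor-major seventh (G–Bb–D–F#), so this is first inversion.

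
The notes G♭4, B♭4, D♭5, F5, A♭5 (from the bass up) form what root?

Gb

Reordering Gb, Bb, Db, F, Ab into stacked thirds gives Gb–Bb–Db–F–Ab; the bottom of that stack, Gb, is the root.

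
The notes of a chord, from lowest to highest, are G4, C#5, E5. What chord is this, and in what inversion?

C# diminished, second inversion

Reducing to letter names: G, C#, E. These stack in thirds as C#–E–G — a C# diminished triad.
The lowest note is G, the fifth of the chord, so this is second inversion (figured bass 6/4).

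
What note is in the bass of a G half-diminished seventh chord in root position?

In root position the root is lowest. For G half-diminished seventh (G–Bb–Db–F) that is G.

G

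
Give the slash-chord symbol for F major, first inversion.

First inversion of F major has the third (A) in the bass. As a slash chord: Fmaj/A.

Fmaj/A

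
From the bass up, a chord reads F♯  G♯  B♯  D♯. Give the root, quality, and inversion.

The distinct note names are F#, G#, B#, D#. Stacked in thirds they read G#–B#–D#–F#, which is a dominant seventh chord on G#.
With the seventh (F#) in the bass, the chord is in third inversion (figured bass 4/2).

G# dominant seventh, third inversion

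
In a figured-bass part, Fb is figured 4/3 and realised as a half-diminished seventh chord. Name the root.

The figures 4/3 mean the fifth of the chord is in the bass. If Fb is the fifth of a half-diminished seventh chord, the root is Bb (chord tones Bb–Db–Fb–Ab).

Bb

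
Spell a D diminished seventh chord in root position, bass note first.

D, F, Ab, Cb

D diminished seventh is D–F–Ab–Cb. Root position puts the root (D) in the bass, with the remaining tones above: D, F, Ab, Cb.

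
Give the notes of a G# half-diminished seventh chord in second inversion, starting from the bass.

D, F#, G#, B

G# half-diminished seventh is G#–B–D–F#. Second inversion puts the fifth (D) in the bass, with the remaining tones above: D, F#, G#, B.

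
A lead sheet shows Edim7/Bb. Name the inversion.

second inversion

Edim7/Bb means E diminished seventh with Bb in the bass. Bb is the fifth of E diminished seventh (E–G–Bb–Db), so this is second inversion.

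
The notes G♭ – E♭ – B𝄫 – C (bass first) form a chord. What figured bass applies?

4/3

The notes Gb, Eb, Bbb, C stack in thirds as C–Eb–Gb–Bbb — a C diminished seventh chord. The bass Gb is the fifth, so this is second inversion: figured 4/3.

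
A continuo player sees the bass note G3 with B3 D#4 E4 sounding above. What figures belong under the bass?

6/5

The notes G, B, D#, E stack in thirds as E–G–B–D# — an E minor-major seventh chord. The bass G is the third, so this is first inversion: figured 6/5.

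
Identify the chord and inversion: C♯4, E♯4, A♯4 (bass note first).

A# minor, first inversion

The distinct note names are C#, E#, A#. Stacked in thirds they read A#–C#–E#, which is a minor triad on A#.
The lowest note is C#, the third of the chord, so this is first inversion (figured bass 6).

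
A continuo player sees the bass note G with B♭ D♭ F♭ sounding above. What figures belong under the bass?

7

The notes G, Bb, Db, Fb stack in thirds as G–Bb–Db–Fb — a G diminished seventh chord. The bass G is the root, so this is root position: figured 7.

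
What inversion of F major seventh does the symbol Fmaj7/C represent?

Fmaj7/C means F major seventh with C in the bass. C is the fifth of F major seventh (F–A–C–E), so this is second inversion.

second inversion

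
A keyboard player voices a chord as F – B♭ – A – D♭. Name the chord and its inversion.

The pitch classes F, Bb, A, Db arrange in thirds as Bb–Db–F–A: a Bb minor-major seventh chord.
With the fifth (F) in the bass, the chord is in second inversion (figured bass 4/3).

Bb minor-major seventh, second inversion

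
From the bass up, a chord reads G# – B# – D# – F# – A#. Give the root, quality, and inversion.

G# dominant ninth, root position

Reducing to letter names: G#, B#, D#, F#, A#. These stack in thirds as G#–B#–D#–F#–A# — a G# dominant ninth chord.
With the root (G#) in the bass, the chord is in root position.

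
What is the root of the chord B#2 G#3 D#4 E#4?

Reordering B#, G#, D#, E# into stacked thirds gives E#–G#–B#–D#; the bottom of that stack, E#, is the root.

E#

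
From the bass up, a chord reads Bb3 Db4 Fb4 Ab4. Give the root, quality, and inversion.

Bb half-diminished seventh, root position

The distinct note names are Bb, Db, Fb, Ab. Stacked in thirds they read Bb–Db–Fb–Ab, which is a half-diminished seventh chord on Bb.
Bb is the root of Bb half-diminished seventh; root in the bass means root position (figured bass 7).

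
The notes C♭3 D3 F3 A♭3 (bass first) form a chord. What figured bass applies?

The notes Cb, D, F, Ab stack in thirds as D–F–Ab–Cb — a D diminished seventh chord. The bass Cb is the seventh, so this is third inversion: figured 4/2.

4/2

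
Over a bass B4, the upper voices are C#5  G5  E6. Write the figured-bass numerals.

The notes B, C#, G, E stack in thirds as C#–E–G–B — a C# half-diminished seventh chord. The bass B is the seventh, so this is third inversion: figured 4/2.

4/2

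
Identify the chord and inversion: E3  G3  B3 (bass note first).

The pitch classes E, G, B arrange in thirds as E–G–B: an E minor triad.
The lowest note is E, the root of the chord, so this is root position (figured bass 5/3).

E minor, root position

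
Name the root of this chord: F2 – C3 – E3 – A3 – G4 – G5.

F

Reordering F, C, E, A, G into stacked thirds gives F–A–C–E–G; the bottom of that stack, F, is the root.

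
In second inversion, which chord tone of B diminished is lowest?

In second inversion the fifth is lowest. For B diminished (B–D–F) that is F.

F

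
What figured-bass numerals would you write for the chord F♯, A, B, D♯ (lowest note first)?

4/3

The notes F#, A, B, D# stack in thirds as B–D#–F#–A — a B dominant seventh chord. The bass F# is the fifth, so this is second inversion: figured 4/3.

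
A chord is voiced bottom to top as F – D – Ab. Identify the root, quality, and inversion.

D diminished, first inversion

The distinct note names are F, D, Ab. Stacked in thirds they read D–F–Ab, which is a diminished triad on D.
F is the third of D diminished; third in the bass means first inversion (figured bass 6).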